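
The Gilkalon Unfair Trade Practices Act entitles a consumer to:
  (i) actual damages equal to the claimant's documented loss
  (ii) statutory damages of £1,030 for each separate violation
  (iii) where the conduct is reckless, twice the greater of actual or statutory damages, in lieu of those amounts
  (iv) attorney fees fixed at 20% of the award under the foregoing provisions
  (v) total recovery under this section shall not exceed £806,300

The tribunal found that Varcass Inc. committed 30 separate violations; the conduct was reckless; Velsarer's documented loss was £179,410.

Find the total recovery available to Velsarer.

Statutory damages: 30 × £1,030 = £30,900
Greater of actual damages (£179,410) or statutory damages (£30,900): £179,410
Doubled: 2 × £179,410 = £358,820
Attorney fees: 20% of £358,820 = £71,764
Total before cap: £358,820 + £71,764 = £430,584
Cap at £806,300: £430,584 is within the cap, no reduction.

£430,584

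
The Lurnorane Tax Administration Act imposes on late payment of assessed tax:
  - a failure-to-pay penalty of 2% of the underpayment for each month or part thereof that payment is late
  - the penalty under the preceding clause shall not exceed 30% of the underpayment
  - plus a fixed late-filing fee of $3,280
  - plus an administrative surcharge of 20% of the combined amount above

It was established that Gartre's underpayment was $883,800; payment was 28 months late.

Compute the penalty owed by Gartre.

$322,104

Accrued rate: 2% × 28 = 56%, capped at 30% → 30%
Failure-to-pay penalty: 30% of $883,800 = $265,140
Penalty before surcharge: $265,140 + $3,280 = $268,420
Administrative surcharge: 20% of $268,420 = $53,684
Total penalty: $268,420 + $53,684 = $322,104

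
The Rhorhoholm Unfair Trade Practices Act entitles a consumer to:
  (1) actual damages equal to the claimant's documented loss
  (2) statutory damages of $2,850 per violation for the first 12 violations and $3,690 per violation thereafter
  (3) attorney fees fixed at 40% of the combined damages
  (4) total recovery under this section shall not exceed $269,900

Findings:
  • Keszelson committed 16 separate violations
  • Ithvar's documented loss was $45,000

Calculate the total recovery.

$131,544

First 12 violations: 12 × $2,850 = $34,200
Remaining violations: (16 − 12) × $3,690 = $14,760
Statutory damages: $34,200 + $14,760 = $48,960
Combined damages: $45,000 + $48,960 = $93,960
Attorney fees: 40% of $93,960 = $37,584
Total before cap: $93,960 + $37,584 = $131,544
Cap at $269,900: $131,544 is within the cap, no reduction.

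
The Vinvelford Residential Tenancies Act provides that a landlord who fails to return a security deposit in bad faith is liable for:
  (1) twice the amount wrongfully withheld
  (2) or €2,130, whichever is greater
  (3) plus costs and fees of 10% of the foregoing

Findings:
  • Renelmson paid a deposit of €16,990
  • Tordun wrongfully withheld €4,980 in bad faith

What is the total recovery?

Doubled: 2 × €4,980 = €9,960
Minimum €2,130: €9,960 meets the minimum, no increase.
Costs and fees: 10% of €9,960 = €996
Total recovery: €9,960 + €996 = €10,956

€10,956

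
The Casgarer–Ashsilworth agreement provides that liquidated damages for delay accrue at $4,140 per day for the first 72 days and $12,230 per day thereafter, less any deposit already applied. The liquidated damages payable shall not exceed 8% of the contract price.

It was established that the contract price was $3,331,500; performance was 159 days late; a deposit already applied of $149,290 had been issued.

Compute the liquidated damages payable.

$266,520

First 72 days: 72 × $4,140 = $298,080
Remaining days: (159 − 72) × $12,230 = $1,064,010
Accrued per-day damages: $298,080 + $1,064,010 = $1,362,090
Less deposit already applied: $1,362,090 − $149,290 = $1,212,800
Cap: 8% of $3,331,500 = $266,520
Cap at $266,520: $1,212,800 exceeds the cap → $266,520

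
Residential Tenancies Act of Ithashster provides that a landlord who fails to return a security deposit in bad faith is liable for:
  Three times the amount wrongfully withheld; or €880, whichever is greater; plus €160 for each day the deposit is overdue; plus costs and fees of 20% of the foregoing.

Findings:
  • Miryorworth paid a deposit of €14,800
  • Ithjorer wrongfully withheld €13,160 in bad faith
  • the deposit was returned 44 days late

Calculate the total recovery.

€55,824

Trebled: 3 × €13,160 = €39,480
Minimum €880: €39,480 meets the minimum, no increase.
Late-return penalty: 44 × €160 = €7,040
Damages plus late penalty: €39,480 + €7,040 = €46,520
Costs and fees: 20% of €46,520 = €9,304
Total recovery: €46,520 + €9,304 = €55,824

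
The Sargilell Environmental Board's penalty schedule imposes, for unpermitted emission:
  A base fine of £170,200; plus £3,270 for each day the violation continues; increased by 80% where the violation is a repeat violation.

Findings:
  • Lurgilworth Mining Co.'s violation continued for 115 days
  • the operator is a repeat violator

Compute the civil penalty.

£983,250

Per-day component: 115 × £3,270 = £376,050
Base plus per-day: £170,200 + £376,050 = £546,250
Enhancement: 80% of £546,250 = £437,000
Enhanced fine: £546,250 + £437,000 = £983,250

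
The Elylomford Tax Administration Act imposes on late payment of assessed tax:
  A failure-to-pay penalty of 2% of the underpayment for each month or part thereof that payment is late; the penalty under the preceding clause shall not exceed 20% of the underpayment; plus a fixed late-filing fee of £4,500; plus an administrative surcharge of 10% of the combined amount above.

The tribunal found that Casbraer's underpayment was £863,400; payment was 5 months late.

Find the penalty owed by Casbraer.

Accrued rate: 2% × 5 = 10%, capped at 20% → 10%
Failure-to-pay penalty: 10% of £863,400 = £86,340
Penalty before surcharge: £86,340 + £4,500 = £90,840
Administrative surcharge: 10% of £90,840 = £9,084
Total penalty: £90,840 + £9,084 = £99,924

£99,924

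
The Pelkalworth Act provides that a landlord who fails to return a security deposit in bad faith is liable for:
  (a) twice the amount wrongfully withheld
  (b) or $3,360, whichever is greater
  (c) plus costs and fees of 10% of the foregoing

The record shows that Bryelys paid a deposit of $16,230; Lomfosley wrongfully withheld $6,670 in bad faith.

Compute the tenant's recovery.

$14,674

Doubled: 2 × $6,670 = $13,340
Minimum $3,360: $13,340 meets the minimum, no increase.
Costs and fees: 10% of $13,340 = $1,334
Total recovery: $13,340 + $1,334 = $14,674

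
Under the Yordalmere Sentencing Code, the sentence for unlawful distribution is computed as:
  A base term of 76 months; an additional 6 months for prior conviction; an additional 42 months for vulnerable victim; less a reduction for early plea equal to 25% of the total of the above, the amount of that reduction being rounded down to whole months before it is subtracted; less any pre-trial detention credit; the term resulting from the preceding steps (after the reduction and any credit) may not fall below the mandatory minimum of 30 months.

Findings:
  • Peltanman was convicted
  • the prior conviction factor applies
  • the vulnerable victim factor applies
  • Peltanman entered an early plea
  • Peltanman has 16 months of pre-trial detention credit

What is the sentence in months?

77 months

Prior conviction enhancement: +6 months
Vulnerable victim enhancement: +42 months
Adjusted term: 76 months + 6 months + 42 months = 124 months
Early plea reduction: 25% of 124 months = 31 months (rounded down)
After reduction: 124 − 31 = 93 months
Less pre-trial detention credit: 93 months − 16 months = 77 months
Minimum 30 months: 77 months meets the minimum, no increase.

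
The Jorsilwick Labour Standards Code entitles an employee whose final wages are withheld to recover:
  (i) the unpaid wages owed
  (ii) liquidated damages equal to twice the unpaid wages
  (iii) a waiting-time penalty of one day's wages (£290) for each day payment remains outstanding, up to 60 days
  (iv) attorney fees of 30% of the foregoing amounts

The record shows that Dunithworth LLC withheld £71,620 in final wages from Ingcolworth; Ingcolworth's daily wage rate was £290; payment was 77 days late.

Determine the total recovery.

Doubled: 2 × £71,620 = £143,240
Penalty days: min(77, 60) = 60
Waiting-time penalty: 60 × £290 = £17,400
Subtotal: £71,620 + £143,240 + £17,400 = £232,260
Attorney fees: 30% of £232,260 = £69,678
Total award: £232,260 + £69,678 = £301,938

£301,938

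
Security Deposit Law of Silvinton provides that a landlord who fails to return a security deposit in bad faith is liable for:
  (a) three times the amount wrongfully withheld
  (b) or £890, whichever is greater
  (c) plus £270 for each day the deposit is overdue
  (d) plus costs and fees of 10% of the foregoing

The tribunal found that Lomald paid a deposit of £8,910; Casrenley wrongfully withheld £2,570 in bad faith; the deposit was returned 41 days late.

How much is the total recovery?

£20,658

Trebled: 3 × £2,570 = £7,710
Minimum £890: £7,710 meets the minimum, no increase.
Late-return penalty: 41 × £270 = £11,070
Damages plus late penalty: £7,710 + £11,070 = £18,780
Costs and fees: 10% of £18,780 = £1,878
Total recovery: £18,780 + £1,878 = £20,658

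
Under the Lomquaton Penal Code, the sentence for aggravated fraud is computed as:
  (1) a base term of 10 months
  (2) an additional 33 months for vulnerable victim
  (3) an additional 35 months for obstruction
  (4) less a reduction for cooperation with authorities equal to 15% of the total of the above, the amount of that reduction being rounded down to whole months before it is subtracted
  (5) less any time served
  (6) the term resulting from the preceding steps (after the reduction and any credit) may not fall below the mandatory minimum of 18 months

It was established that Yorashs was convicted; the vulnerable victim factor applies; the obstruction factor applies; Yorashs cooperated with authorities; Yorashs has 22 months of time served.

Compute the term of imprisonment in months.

Vulnerable victim enhancement: +33 months
Obstruction enhancement: +35 months
Adjusted term: 10 months + 33 months + 35 months = 78 months
Cooperation with authorities reduction: 15% of 78 months = 11 months (rounded down)
After reduction: 78 − 11 = 67 months
Less time served: 67 months − 22 months = 45 months
Minimum 18 months: 45 months meets the minimum, no increase.

45 months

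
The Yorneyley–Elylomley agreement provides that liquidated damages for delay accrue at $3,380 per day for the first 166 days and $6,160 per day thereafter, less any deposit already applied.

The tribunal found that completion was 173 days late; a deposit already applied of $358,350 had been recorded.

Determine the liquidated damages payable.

First 166 days: 166 × $3,380 = $561,080
Remaining days: (173 − 166) × $6,160 = $43,120
Accrued per-day damages: $561,080 + $43,120 = $604,200
Less deposit already applied: $604,200 − $358,350 = $245,850

$245,850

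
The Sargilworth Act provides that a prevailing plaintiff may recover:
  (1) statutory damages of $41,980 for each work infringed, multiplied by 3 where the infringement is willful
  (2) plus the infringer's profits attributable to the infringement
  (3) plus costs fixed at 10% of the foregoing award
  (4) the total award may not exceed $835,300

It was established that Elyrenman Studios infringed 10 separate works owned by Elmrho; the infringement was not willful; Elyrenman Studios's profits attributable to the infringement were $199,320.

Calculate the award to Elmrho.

Statutory damages: 10 × $41,980 = $419,800
Infringement not willful: no ×3 enhancement.
Combined award: $419,800 + $199,320 = $619,120
Costs: 10% of $619,120 = $61,912
Award plus costs: $619,120 + $61,912 = $681,032
Cap at $835,300: $681,032 is within the cap, no reduction.

$681,032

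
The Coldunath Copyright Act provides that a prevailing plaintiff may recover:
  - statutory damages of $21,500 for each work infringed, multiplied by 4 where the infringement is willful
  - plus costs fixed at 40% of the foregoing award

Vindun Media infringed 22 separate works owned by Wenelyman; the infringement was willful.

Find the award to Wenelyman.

Statutory damages: 22 × $21,500 = $473,000
Multiplied by 4: 4 × $473,000 = $1,892,000
Costs: 40% of $1,892,000 = $756,800
Award plus costs: $1,892,000 + $756,800 = $2,648,800

$2,648,800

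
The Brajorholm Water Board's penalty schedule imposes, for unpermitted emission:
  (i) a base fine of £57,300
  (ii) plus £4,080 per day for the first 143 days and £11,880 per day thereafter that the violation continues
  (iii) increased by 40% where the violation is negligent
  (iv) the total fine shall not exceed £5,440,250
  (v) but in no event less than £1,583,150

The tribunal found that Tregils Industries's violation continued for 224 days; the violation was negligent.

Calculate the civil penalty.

First 143 days: 143 × £4,080 = £583,440
Remaining days: (224 − 143) × £11,880 = £962,280
Per-day component: £583,440 + £962,280 = £1,545,720
Base plus per-day: £57,300 + £1,545,720 = £1,603,020
Enhancement: 40% of £1,603,020 = £641,208
Enhanced fine: £1,603,020 + £641,208 = £2,244,228
Cap at £5,440,250: £2,244,228 is within the cap, no reduction.
Minimum £1,583,150: £2,244,228 meets the minimum, no increase.

£2,244,228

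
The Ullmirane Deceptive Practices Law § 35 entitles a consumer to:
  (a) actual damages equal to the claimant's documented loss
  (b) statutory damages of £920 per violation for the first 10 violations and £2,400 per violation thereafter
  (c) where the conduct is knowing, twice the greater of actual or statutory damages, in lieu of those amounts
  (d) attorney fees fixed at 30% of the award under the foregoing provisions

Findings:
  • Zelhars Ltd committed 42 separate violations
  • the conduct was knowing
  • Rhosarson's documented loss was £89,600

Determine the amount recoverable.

First 10 violations: 10 × £920 = £9,200
Remaining violations: (42 − 10) × £2,400 = £76,800
Statutory damages: £9,200 + £76,800 = £86,000
Greater of actual damages (£89,600) or statutory damages (£86,000): £89,600
Doubled: 2 × £89,600 = £179,200
Attorney fees: 30% of £179,200 = £53,760
Total recovery: £179,200 + £53,760 = £232,960

£232,960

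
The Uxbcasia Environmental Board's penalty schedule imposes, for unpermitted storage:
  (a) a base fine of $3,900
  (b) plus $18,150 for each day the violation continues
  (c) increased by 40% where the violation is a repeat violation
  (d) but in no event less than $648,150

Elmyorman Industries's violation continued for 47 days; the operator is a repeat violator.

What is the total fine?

$1,199,730

Per-day component: 47 × $18,150 = $853,050
Base plus per-day: $3,900 + $853,050 = $856,950
Enhancement: 40% of $856,950 = $342,780
Enhanced fine: $856,950 + $342,780 = $1,199,730
Minimum $648,150: $1,199,730 meets the minimum, no increase.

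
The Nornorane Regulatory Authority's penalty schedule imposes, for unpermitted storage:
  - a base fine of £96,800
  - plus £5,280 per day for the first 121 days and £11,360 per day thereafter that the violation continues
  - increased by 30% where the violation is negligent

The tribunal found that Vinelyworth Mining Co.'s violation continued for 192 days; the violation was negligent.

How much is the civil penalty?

First 121 days: 121 × £5,280 = £638,880
Remaining days: (192 − 121) × £11,360 = £806,560
Per-day component: £638,880 + £806,560 = £1,445,440
Base plus per-day: £96,800 + £1,445,440 = £1,542,240
Enhancement: 30% of £1,542,240 = £462,672
Enhanced fine: £1,542,240 + £462,672 = £2,004,912

£2,004,912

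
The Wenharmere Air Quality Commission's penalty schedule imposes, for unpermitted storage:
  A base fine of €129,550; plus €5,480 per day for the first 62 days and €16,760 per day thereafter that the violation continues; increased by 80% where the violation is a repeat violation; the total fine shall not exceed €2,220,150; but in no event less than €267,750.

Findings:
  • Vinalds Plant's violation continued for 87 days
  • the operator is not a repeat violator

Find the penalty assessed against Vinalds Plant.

First 62 days: 62 × €5,480 = €339,760
Remaining days: (87 − 62) × €16,760 = €419,000
Per-day component: €339,760 + €419,000 = €758,760
Base plus per-day: €129,550 + €758,760 = €888,310
The operator is not a repeat violator: no 80% increase.
Cap at €2,220,150: €888,310 is within the cap, no reduction.
Minimum €267,750: €888,310 meets the minimum, no increase.

€888,310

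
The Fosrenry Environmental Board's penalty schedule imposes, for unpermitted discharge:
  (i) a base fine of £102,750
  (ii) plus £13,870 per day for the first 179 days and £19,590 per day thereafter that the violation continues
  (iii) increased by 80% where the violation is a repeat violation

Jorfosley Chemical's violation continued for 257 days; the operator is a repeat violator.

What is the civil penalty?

Civil penalty: £7,404,300

First 179 days: 179 × £13,870 = £2,482,730
Remaining days: (257 − 179) × £19,590 = £1,528,020
Per-day component: £2,482,730 + £1,528,020 = £4,010,750
Base plus per-day: £102,750 + £4,010,750 = £4,113,500
Enhancement: 80% of £4,113,500 = £3,290,800
Enhanced fine: £4,113,500 + £3,290,800 = £7,404,300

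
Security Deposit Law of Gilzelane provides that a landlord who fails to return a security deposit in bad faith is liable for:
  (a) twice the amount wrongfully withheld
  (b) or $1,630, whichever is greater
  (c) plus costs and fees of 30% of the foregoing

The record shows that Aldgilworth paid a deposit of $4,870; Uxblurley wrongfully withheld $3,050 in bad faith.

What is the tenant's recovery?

Doubled: 2 × $3,050 = $6,100
Minimum $1,630: $6,100 meets the minimum, no increase.
Costs and fees: 30% of $6,100 = $1,830
Total recovery: $6,100 + $1,830 = $7,930

$7,930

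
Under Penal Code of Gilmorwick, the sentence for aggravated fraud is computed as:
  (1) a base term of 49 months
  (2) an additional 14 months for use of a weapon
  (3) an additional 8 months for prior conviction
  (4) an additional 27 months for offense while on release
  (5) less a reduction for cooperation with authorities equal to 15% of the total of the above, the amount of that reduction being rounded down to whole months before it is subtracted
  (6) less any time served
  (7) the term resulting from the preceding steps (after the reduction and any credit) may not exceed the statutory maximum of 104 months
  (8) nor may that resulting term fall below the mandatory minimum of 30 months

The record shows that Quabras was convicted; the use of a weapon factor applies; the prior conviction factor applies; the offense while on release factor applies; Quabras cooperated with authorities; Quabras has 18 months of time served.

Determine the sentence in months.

66 months

Use of a weapon enhancement: +14 months
Prior conviction enhancement: +8 months
Offense while on release enhancement: +27 months
Adjusted term: 49 months + 14 months + 8 months + 27 months = 98 months
Cooperation with authorities reduction: 15% of 98 months = 14 months (rounded down)
After reduction: 98 − 14 = 84 months
Less time served: 84 months − 18 months = 66 months
Cap at 104 months: 66 months is within the cap, no reduction.
Minimum 30 months: 66 months meets the minimum, no increase.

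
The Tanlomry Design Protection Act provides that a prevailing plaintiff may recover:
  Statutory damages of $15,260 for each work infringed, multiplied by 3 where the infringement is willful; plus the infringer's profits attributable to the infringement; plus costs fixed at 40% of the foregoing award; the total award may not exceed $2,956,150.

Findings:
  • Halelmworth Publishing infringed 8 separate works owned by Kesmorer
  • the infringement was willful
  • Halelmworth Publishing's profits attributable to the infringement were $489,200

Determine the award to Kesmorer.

Statutory damages: 8 × $15,260 = $122,080
Trebled: 3 × $122,080 = $366,240
Combined award: $366,240 + $489,200 = $855,440
Costs: 40% of $855,440 = $342,176
Award plus costs: $855,440 + $342,176 = $1,197,616
Cap at $2,956,150: $1,197,616 is within the cap, no reduction.

$1,197,616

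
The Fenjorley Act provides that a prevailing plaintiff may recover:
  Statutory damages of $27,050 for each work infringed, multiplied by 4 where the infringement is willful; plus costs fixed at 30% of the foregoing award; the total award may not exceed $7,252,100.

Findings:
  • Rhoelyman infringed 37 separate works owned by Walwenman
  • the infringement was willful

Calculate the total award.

Statutory damages: 37 × $27,050 = $1,000,850
Multiplied by 4: 4 × $1,000,850 = $4,003,400
Costs: 30% of $4,003,400 = $1,201,020
Award plus costs: $4,003,400 + $1,201,020 = $5,204,420
Cap at $7,252,100: $5,204,420 is within the cap, no reduction.

Award: $5,204,420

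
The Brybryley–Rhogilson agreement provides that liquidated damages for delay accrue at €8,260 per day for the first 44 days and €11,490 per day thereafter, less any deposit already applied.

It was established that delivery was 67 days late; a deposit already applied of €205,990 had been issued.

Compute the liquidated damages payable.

First 44 days: 44 × €8,260 = €363,440
Remaining days: (67 − 44) × €11,490 = €264,270
Accrued per-day damages: €363,440 + €264,270 = €627,710
Less deposit already applied: €627,710 − €205,990 = €421,720

€421,720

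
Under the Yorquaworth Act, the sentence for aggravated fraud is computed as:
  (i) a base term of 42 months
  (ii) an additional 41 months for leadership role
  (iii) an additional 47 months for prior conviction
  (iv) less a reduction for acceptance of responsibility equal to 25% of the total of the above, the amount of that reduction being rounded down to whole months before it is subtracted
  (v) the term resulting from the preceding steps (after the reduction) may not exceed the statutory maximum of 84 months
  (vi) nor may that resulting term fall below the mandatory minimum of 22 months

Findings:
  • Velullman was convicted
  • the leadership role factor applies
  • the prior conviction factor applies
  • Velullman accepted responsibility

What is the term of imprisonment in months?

Leadership role enhancement: +41 months
Prior conviction enhancement: +47 months
Adjusted term: 42 months + 41 months + 47 months = 130 months
Acceptance of responsibility reduction: 25% of 130 months = 32 months (rounded down)
After reduction: 130 − 32 = 98 months
Cap at 84 months: 98 months exceeds the cap → 84 months
Minimum 22 months: 84 months meets the minimum, no increase.

84 months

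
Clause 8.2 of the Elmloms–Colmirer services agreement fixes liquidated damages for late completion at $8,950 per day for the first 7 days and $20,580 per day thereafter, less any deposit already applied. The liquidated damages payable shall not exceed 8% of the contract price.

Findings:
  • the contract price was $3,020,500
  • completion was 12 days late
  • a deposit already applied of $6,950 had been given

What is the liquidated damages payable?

First 7 days: 7 × $8,950 = $62,650
Remaining days: (12 − 7) × $20,580 = $102,900
Accrued per-day damages: $62,650 + $102,900 = $165,550
Less deposit already applied: $165,550 − $6,950 = $158,600
Cap: 8% of $3,020,500 = $241,640
Cap at $241,640: $158,600 is within the cap, no reduction.

$158,600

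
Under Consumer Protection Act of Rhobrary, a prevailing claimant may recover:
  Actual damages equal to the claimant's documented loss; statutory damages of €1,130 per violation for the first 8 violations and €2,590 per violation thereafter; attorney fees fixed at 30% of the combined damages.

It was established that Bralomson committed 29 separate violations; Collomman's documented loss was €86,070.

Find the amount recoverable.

€194,350

First 8 violations: 8 × €1,130 = €9,040
Remaining violations: (29 − 8) × €2,590 = €54,390
Statutory damages: €9,040 + €54,390 = €63,430
Combined damages: €86,070 + €63,430 = €149,500
Attorney fees: 30% of €149,500 = €44,850
Total recovery: €149,500 + €44,850 = €194,350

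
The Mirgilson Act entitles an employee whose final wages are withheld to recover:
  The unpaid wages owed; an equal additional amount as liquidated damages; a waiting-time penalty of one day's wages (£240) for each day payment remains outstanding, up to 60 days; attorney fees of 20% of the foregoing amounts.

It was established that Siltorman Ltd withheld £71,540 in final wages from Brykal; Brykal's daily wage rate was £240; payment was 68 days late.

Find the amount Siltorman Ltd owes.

Liquidated damages (equal amount): £71,540
Penalty days: min(68, 60) = 60
Waiting-time penalty: 60 × £240 = £14,400
Subtotal: £71,540 + £71,540 + £14,400 = £157,480
Attorney fees: 20% of £157,480 = £31,496
Total award: £157,480 + £31,496 = £188,976

£188,976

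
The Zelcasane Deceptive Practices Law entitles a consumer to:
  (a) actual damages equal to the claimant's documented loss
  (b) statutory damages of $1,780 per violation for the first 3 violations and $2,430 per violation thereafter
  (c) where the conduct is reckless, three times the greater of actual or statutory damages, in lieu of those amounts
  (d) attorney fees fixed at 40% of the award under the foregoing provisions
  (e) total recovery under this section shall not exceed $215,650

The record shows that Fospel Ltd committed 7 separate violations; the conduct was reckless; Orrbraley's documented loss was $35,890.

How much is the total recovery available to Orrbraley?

$150,738

First 3 violations: 3 × $1,780 = $5,340
Remaining violations: (7 − 3) × $2,430 = $9,720
Statutory damages: $5,340 + $9,720 = $15,060
Greater of actual damages ($35,890) or statutory damages ($15,060): $35,890
Trebled: 3 × $35,890 = $107,670
Attorney fees: 40% of $107,670 = $43,068
Total before cap: $107,670 + $43,068 = $150,738
Cap at $215,650: $150,738 is within the cap, no reduction.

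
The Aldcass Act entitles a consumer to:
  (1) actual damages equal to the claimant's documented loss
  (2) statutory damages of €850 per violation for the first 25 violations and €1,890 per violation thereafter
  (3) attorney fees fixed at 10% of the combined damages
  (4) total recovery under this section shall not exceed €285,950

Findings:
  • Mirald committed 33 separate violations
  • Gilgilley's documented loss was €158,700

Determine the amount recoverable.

First 25 violations: 25 × €850 = €21,250
Remaining violations: (33 − 25) × €1,890 = €15,120
Statutory damages: €21,250 + €15,120 = €36,370
Combined damages: €158,700 + €36,370 = €195,070
Attorney fees: 10% of €195,070 = €19,507
Total before cap: €195,070 + €19,507 = €214,577
Cap at €285,950: €214,577 is within the cap, no reduction.

€214,577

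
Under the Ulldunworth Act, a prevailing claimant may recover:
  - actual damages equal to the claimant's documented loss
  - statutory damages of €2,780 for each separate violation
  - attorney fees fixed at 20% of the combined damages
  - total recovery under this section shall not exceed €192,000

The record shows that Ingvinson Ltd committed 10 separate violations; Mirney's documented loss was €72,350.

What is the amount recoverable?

Statutory damages: 10 × €2,780 = €27,800
Combined damages: €72,350 + €27,800 = €100,150
Attorney fees: 20% of €100,150 = €20,030
Total before cap: €100,150 + €20,030 = €120,180
Cap at €192,000: €120,180 is within the cap, no reduction.

€120,180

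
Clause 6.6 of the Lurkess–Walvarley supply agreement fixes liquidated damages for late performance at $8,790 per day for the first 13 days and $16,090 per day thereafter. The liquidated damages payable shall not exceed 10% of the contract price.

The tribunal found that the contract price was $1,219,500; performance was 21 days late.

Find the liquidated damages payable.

First 13 days: 13 × $8,790 = $114,270
Remaining days: (21 − 13) × $16,090 = $128,720
Accrued per-day damages: $114,270 + $128,720 = $242,990
Cap: 10% of $1,219,500 = $121,950
Cap at $121,950: $242,990 exceeds the cap → $121,950

$121,950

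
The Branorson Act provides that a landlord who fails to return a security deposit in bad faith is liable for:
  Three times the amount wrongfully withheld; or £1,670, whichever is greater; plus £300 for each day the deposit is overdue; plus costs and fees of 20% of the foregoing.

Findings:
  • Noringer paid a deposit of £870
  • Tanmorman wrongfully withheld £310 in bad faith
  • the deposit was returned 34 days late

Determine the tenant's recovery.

£14,244

Trebled: 3 × £310 = £930
Minimum £1,670: £930 is below the minimum → £1,670
Late-return penalty: 34 × £300 = £10,200
Damages plus late penalty: £1,670 + £10,200 = £11,870
Costs and fees: 20% of £11,870 = £2,374
Total recovery: £11,870 + £2,374 = £14,244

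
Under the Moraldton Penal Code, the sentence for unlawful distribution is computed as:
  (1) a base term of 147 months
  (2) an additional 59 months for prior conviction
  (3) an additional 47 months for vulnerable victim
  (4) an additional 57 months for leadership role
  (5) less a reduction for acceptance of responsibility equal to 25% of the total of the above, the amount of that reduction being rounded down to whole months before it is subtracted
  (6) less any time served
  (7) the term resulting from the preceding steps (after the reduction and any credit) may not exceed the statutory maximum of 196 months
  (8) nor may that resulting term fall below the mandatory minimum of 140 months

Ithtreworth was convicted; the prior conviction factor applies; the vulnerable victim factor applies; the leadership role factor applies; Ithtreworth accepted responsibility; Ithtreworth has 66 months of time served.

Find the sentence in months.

Prior conviction enhancement: +59 months
Vulnerable victim enhancement: +47 months
Leadership role enhancement: +57 months
Adjusted term: 147 months + 59 months + 47 months + 57 months = 310 months
Acceptance of responsibility reduction: 25% of 310 months = 77 months (rounded down)
After reduction: 310 − 77 = 233 months
Less time served: 233 months − 66 months = 167 months
Cap at 196 months: 167 months is within the cap, no reduction.
Minimum 140 months: 167 months meets the minimum, no increase.

Sentence: 167 months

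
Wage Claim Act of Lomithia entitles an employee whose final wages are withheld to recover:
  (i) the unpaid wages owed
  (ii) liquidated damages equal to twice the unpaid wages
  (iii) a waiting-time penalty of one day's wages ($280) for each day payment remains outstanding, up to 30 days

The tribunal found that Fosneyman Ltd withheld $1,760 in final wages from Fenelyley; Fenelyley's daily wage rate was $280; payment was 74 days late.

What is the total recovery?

Total award: $13,680

Doubled: 2 × $1,760 = $3,520
Penalty days: min(74, 30) = 30
Waiting-time penalty: 30 × $280 = $8,400
Total award: $1,760 + $3,520 + $8,400 = $13,680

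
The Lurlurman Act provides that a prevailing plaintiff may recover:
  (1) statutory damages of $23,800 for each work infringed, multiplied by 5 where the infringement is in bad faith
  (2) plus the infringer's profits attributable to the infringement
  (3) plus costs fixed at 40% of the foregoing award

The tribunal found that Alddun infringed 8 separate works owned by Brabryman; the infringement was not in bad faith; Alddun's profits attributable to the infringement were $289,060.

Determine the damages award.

$671,244

Statutory damages: 8 × $23,800 = $190,400
Infringement not in bad faith: no ×5 enhancement.
Combined award: $190,400 + $289,060 = $479,460
Costs: 40% of $479,460 = $191,784
Award plus costs: $479,460 + $191,784 = $671,244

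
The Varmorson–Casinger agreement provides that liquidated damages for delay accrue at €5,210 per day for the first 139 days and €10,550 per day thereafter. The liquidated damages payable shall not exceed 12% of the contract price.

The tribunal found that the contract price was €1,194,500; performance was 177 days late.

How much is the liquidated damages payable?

First 139 days: 139 × €5,210 = €724,190
Remaining days: (177 − 139) × €10,550 = €400,900
Accrued per-day damages: €724,190 + €400,900 = €1,125,090
Cap: 12% of €1,194,500 = €143,340
Cap at €143,340: €1,125,090 exceeds the cap → €143,340

€143,340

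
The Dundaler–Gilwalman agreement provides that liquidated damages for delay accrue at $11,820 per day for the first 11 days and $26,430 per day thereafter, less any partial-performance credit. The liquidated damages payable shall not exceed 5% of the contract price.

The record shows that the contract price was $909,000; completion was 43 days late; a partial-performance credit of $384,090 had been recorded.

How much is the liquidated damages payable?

First 11 days: 11 × $11,820 = $130,020
Remaining days: (43 − 11) × $26,430 = $845,760
Accrued per-day damages: $130,020 + $845,760 = $975,780
Less partial-performance credit: $975,780 − $384,090 = $591,690
Cap: 5% of $909,000 = $45,450
Cap at $45,450: $591,690 exceeds the cap → $45,450

$45,450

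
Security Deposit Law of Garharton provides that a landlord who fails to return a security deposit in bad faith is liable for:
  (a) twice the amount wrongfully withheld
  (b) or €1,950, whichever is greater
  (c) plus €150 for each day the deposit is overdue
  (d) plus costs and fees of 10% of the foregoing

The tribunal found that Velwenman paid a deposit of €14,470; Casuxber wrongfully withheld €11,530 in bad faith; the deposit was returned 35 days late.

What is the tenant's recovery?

Doubled: 2 × €11,530 = €23,060
Minimum €1,950: €23,060 meets the minimum, no increase.
Late-return penalty: 35 × €150 = €5,250
Damages plus late penalty: €23,060 + €5,250 = €28,310
Costs and fees: 10% of €28,310 = €2,831
Total recovery: €28,310 + €2,831 = €31,141

€31,141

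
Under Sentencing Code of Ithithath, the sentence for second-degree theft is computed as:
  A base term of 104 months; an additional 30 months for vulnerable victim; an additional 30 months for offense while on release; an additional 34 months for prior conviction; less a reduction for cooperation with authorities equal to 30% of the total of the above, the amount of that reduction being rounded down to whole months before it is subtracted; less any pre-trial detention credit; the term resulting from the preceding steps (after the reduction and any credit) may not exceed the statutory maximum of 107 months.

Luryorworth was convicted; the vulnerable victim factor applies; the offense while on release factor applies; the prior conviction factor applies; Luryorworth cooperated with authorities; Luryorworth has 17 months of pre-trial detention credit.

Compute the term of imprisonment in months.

107 months

Vulnerable victim enhancement: +30 months
Offense while on release enhancement: +30 months
Prior conviction enhancement: +34 months
Adjusted term: 104 months + 30 months + 30 months + 34 months = 198 months
Cooperation with authorities reduction: 30% of 198 months = 59 months (rounded down)
After reduction: 198 − 59 = 139 months
Less pre-trial detention credit: 139 months − 17 months = 122 months
Cap at 107 months: 122 months exceeds the cap → 107 months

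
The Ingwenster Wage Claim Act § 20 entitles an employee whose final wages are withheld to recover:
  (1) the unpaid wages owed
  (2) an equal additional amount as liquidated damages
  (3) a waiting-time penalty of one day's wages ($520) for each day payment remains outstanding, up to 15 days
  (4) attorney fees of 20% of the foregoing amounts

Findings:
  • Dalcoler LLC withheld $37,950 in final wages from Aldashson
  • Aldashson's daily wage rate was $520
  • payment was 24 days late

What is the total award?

$100,440

Liquidated damages (equal amount): $37,950
Penalty days: min(24, 15) = 15
Waiting-time penalty: 15 × $520 = $7,800
Subtotal: $37,950 + $37,950 + $7,800 = $83,700
Attorney fees: 20% of $83,700 = $16,740
Total award: $83,700 + $16,740 = $100,440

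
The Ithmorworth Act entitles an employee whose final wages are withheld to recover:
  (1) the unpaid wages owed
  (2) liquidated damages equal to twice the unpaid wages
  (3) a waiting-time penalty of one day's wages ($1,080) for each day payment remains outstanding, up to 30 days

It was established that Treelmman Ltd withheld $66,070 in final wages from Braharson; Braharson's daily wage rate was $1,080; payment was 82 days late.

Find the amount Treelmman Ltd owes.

Total award: $230,610

Doubled: 2 × $66,070 = $132,140
Penalty days: min(82, 30) = 30
Waiting-time penalty: 30 × $1,080 = $32,400
Total award: $66,070 + $132,140 + $32,400 = $230,610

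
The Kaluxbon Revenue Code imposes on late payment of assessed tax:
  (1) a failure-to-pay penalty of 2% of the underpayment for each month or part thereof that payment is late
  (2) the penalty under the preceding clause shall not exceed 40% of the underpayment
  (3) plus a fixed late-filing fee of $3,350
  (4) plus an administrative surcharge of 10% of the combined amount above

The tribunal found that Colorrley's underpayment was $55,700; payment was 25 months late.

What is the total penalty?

$28,193

Accrued rate: 2% × 25 = 50%, capped at 40% → 40%
Failure-to-pay penalty: 40% of $55,700 = $22,280
Penalty before surcharge: $22,280 + $3,350 = $25,630
Administrative surcharge: 10% of $25,630 = $2,563
Total penalty: $25,630 + $2,563 = $28,193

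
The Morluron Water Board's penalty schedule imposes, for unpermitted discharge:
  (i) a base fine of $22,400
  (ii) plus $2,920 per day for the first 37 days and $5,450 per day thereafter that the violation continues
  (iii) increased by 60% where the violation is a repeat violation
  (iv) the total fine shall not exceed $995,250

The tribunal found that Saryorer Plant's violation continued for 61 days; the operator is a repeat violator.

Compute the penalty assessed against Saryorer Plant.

$417,984

First 37 days: 37 × $2,920 = $108,040
Remaining days: (61 − 37) × $5,450 = $130,800
Per-day component: $108,040 + $130,800 = $238,840
Base plus per-day: $22,400 + $238,840 = $261,240
Enhancement: 60% of $261,240 = $156,744
Enhanced fine: $261,240 + $156,744 = $417,984
Cap at $995,250: $417,984 is within the cap, no reduction.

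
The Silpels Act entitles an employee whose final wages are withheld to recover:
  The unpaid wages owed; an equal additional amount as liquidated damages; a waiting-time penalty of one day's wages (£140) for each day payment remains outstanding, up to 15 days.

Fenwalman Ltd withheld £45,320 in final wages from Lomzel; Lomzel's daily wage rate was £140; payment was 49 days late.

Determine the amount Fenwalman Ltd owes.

Liquidated damages (equal amount): £45,320
Penalty days: min(49, 15) = 15
Waiting-time penalty: 15 × £140 = £2,100
Total award: £45,320 + £45,320 + £2,100 = £92,740

£92,740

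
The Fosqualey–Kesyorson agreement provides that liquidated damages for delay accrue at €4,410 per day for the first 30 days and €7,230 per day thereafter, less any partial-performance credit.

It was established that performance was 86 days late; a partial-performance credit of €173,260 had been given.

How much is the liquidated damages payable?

First 30 days: 30 × €4,410 = €132,300
Remaining days: (86 − 30) × €7,230 = €404,880
Accrued per-day damages: €132,300 + €404,880 = €537,180
Less partial-performance credit: €537,180 − €173,260 = €363,920

€363,920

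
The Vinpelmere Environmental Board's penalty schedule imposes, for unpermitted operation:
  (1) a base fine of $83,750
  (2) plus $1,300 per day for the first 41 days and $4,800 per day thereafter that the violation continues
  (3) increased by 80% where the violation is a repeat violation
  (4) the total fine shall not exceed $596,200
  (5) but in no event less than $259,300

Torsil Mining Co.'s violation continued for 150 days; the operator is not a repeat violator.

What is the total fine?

First 41 days: 41 × $1,300 = $53,300
Remaining days: (150 − 41) × $4,800 = $523,200
Per-day component: $53,300 + $523,200 = $576,500
Base plus per-day: $83,750 + $576,500 = $660,250
The operator is not a repeat violator: no 80% increase.
Cap at $596,200: $660,250 exceeds the cap → $596,200
Minimum $259,300: $596,200 meets the minimum, no increase.

$596,200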